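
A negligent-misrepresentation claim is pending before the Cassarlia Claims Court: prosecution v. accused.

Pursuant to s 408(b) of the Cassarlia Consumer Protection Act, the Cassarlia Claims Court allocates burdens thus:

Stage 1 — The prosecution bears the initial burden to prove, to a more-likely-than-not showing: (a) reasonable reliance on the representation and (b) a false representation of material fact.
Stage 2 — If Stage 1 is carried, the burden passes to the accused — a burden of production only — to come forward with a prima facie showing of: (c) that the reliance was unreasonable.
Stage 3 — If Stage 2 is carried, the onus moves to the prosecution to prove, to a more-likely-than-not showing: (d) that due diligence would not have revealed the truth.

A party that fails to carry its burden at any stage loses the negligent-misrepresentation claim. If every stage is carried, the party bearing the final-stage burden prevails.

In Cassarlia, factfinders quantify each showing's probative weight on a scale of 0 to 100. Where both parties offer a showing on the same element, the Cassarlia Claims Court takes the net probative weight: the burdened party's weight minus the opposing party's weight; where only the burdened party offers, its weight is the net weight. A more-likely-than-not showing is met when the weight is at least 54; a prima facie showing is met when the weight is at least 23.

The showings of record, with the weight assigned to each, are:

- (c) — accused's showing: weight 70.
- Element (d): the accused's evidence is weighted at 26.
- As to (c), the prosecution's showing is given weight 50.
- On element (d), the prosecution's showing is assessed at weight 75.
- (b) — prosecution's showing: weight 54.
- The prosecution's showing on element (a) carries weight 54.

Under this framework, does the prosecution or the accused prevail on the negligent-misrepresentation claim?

Stage 1 — burden on prosecution; standard: a more-likely-than-not showing (weight is at least 54).
    (a): 54 ≥ 54 [met]
    (b): 54 ≥ 54 [met]
  Stage 1 is satisfied; the onus moves to the accused.
Stage 2 — burden on accused; standard: a prima facie showing (weight is at least 23).
    (c): 70 − 50 = 20 < 23 [not met]
  Not every element is met, so the accused fails to carry Stage 2.
The analysis ends at Stage 2; the prosecution prevails.

prosecution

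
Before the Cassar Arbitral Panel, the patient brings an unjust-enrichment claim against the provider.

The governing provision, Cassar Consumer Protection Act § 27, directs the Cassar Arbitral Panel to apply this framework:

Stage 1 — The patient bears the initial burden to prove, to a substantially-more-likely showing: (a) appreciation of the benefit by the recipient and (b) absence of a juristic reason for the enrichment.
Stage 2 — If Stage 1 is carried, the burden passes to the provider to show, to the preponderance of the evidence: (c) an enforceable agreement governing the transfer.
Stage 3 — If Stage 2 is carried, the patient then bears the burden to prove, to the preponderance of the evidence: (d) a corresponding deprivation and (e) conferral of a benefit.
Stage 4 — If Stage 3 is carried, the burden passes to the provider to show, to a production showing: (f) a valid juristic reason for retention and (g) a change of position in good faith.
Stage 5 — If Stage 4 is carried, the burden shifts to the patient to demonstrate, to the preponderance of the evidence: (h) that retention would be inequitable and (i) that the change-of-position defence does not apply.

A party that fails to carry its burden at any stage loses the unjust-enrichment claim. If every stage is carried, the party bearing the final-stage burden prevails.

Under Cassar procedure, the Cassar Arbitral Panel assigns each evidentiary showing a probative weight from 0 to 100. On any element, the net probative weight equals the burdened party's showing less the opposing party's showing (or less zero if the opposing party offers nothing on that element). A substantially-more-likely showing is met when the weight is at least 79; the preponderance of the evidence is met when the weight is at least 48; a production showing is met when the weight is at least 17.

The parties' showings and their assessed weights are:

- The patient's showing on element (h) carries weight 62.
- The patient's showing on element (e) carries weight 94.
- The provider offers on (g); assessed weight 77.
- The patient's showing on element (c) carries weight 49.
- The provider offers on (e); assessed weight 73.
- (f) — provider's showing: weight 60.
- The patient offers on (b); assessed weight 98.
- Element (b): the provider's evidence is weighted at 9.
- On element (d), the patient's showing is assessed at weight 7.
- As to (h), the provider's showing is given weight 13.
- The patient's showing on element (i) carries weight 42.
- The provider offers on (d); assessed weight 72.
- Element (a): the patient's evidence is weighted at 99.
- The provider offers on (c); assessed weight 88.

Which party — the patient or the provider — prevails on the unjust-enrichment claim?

patient

At Stage 1 the patient must meet a substantially-more-likely showing (weight is at least 79): on (a) the weight is 99, ≥ 79, so (a) meets the standard; on (b) the weight is 98 less the opposing 9 gives net 89, ≥ 79, so (b) meets the standard.
  Stage 1 is satisfied; the onus moves to the provider.
At Stage 2 the provider must meet the preponderance of the evidence (weight is at least 48): on (c) the weight is 88 less the opposing 49 gives net 39, which does not reach 48, so (c) does not meet the standard.
  The provider does not carry Stage 2.
The analysis ends at Stage 2; the patient prevails.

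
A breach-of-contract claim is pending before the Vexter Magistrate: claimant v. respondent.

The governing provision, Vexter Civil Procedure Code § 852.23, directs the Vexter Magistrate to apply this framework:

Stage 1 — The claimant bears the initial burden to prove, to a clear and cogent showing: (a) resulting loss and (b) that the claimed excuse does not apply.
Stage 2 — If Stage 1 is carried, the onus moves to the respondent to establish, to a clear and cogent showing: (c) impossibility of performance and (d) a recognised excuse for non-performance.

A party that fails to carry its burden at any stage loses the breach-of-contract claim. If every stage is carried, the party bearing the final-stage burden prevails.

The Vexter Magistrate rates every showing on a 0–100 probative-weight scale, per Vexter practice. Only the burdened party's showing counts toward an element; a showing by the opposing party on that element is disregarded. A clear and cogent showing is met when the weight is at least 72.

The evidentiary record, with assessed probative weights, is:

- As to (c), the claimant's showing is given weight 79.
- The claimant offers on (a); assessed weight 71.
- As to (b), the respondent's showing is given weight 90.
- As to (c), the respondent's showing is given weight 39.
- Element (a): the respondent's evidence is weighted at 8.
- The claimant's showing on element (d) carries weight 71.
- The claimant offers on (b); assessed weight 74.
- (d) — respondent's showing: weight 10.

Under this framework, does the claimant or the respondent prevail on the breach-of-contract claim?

respondent

At Stage 1 the claimant must meet a clear and cogent showing (weight is at least 72): on (a) the weight is 71 (the respondent's 8 is given no effect), < 72, so (a) does not meet the standard; on (b) the weight is 74 (the respondent's 90 is given no effect), ≥ 72, so (b) meets the standard.
  Not every element is met, so the claimant fails to carry Stage 1.
The analysis ends at Stage 1; the respondent prevails.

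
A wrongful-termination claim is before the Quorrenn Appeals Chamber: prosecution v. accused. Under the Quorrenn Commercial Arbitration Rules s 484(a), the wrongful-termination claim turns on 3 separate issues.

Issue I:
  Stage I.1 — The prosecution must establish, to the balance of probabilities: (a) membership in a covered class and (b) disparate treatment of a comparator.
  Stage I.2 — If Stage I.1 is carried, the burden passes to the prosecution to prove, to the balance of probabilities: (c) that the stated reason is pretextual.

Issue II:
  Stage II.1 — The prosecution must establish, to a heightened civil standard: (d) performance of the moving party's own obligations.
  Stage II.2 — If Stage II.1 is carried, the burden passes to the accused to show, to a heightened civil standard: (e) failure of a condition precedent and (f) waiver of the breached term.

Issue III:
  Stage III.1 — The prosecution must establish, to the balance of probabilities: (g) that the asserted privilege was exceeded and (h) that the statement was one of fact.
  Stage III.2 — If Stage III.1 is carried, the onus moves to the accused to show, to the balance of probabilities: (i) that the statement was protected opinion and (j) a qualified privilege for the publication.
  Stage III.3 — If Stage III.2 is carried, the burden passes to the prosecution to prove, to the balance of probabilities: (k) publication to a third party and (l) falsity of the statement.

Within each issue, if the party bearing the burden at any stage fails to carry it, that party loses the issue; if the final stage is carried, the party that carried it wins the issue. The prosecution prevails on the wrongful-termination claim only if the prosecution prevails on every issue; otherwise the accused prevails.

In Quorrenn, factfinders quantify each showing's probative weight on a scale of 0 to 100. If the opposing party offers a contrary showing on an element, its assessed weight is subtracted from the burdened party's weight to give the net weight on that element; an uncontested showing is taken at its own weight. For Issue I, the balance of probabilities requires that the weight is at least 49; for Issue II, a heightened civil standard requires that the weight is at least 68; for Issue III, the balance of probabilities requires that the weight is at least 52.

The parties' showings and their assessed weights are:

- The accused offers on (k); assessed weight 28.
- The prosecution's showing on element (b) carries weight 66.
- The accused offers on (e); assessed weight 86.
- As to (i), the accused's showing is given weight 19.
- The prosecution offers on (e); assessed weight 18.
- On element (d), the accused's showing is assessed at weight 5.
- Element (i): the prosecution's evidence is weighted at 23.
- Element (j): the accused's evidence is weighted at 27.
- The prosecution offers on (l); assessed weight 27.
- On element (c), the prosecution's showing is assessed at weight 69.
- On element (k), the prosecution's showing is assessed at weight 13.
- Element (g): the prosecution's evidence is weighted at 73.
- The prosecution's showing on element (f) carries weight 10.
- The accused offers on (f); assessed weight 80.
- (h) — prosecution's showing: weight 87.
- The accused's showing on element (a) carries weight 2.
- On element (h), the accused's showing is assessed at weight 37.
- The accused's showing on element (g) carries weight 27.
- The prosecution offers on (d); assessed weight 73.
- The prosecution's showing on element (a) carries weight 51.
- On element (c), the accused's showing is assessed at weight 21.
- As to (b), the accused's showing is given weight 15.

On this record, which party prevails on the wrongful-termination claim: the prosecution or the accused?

accused

— Issue I —
At Stage I.1 the prosecution must meet the balance of probabilities (weight is at least 49): on (a) the weight is 51 less the opposing 2 gives net 49, ≥ 49, so (a) meets the standard; on (b) the weight is 66 less the opposing 15 gives net 51, which does reach 49, so (b) meets the standard.
  Stage I.1 is satisfied; the prosecution continues to bear the burden.
At Stage I.2 the prosecution must meet the balance of probabilities (weight is at least 49): on (c) the weight is 69 less the opposing 21 gives net 48, < 49, so (c) does not meet the standard.
  Stage I.2 not carried; the prosecution fails its burden.
The accused prevails on this issue.
— Issue II —
At Stage II.1 the prosecution must meet a heightened civil standard (weight is at least 68): on (d) the weight is 73 less the opposing 5 gives net 68, which does reach 68, so (d) meets the standard.
  Stage II.1 carried; the burden shifts to the accused.
At Stage II.2 the accused must meet a heightened civil standard (weight is at least 68): on (e) the weight is 86 less the opposing 18 gives net 68, ≥ 68, so (e) meets the standard; on (f) the weight is 80 less the opposing 10 gives net 70, ≥ 68, so (f) meets the standard.
  The accused carries the last stage.
All stages carried — the accused prevails on this issue.
— Issue III —
At Stage III.1 the prosecution must meet the balance of probabilities (weight is at least 52): on (g) the weight is 73 less the opposing 27 gives net 46, < 52, so (g) does not meet the standard; on (h) the weight is 87 less the opposing 37 gives net 50, < 52, so (h) does not meet the standard.
  The prosecution does not carry Stage III.1.
The analysis ends at Stage III.1; the accused prevails on this issue.
Per-issue: Issue I → accused; Issue II → accused; Issue III → accused. The prosecution must prevail on every issue; overall, the accused prevails.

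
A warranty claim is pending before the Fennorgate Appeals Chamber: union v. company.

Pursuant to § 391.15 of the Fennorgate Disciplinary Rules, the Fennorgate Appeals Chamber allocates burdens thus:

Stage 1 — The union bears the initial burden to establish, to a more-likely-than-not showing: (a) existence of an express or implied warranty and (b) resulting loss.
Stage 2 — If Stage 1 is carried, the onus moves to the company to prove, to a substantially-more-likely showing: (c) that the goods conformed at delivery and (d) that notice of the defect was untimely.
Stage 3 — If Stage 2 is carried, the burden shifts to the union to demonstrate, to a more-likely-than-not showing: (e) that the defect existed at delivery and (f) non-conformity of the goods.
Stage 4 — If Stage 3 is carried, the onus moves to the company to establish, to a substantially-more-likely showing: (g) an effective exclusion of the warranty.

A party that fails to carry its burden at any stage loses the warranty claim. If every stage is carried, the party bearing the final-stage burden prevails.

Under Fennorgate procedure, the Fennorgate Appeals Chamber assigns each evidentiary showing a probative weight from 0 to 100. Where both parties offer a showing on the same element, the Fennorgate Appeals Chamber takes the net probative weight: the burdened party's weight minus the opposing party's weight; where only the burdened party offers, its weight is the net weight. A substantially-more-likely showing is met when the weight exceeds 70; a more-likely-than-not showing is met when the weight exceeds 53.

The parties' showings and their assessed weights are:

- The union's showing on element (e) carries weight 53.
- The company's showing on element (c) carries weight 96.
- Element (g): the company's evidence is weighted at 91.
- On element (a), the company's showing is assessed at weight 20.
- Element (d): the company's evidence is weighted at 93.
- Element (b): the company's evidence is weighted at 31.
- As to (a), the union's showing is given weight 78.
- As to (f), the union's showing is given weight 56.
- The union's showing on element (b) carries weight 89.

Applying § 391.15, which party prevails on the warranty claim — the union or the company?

company

At Stage 1 the union must meet a more-likely-than-not showing (weight exceeds 53): on (a) the weight is 78 less the opposing 20 gives net 58, > 53, so (a) meets the standard; on (b) the weight is 89 less the opposing 31 gives net 58, which does exceed 53, so (b) meets the standard.
  All elements met. The burden passes to the company.
At Stage 2 the company must meet a substantially-more-likely showing (weight exceeds 70): on (c) the weight is 96, which does exceed 70, so (c) meets the standard; on (d) the weight is 93, which does exceed 70, so (d) meets the standard.
  All elements met. The burden passes to the union.
At Stage 3 the union must meet a more-likely-than-not showing (weight exceeds 53): on (e) the weight is 53, ≤ 53, so (e) does not meet the standard; on (f) the weight is 56, > 53, so (f) meets the standard.
  Not every element is met, so the union fails to carry Stage 3.
So the company prevails.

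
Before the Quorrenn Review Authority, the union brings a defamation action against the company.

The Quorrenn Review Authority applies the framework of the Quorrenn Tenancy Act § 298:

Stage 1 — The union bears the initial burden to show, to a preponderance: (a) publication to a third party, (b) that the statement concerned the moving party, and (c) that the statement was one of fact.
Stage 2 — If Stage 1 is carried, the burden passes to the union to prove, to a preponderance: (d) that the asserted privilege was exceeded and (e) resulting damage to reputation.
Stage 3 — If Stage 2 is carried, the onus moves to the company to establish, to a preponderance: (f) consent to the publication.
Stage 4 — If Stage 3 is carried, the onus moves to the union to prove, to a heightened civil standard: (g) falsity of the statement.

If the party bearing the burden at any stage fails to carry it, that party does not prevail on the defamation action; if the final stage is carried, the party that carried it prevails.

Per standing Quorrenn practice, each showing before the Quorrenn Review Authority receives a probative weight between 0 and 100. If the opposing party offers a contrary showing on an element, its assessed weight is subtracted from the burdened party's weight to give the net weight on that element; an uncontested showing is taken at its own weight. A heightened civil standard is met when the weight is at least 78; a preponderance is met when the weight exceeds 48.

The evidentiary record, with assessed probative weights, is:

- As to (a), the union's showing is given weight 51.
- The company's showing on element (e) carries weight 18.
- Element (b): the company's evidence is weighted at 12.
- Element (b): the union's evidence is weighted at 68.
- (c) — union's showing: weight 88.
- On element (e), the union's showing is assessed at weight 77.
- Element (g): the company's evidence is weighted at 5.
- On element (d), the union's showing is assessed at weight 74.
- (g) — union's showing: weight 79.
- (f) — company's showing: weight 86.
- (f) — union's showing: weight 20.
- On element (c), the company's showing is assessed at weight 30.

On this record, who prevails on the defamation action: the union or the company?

company

Stage 1 — burden on union; standard: a preponderance (weight exceeds 48).
    (a): 51 > 48 [met]
    (b): 68 − 12 = 56 > 48 [met]
    (c): 88 − 30 = 58 > 48 [met]
  Stage 1 is satisfied; the union continues to bear the burden.
Stage 2 — burden on union; standard: a preponderance (weight exceeds 48).
    (d): 74 > 48 [met]
    (e): 77 − 18 = 59 > 48 [met]
  Stage 2 is satisfied; the onus moves to the company.
Stage 3 — burden on company; standard: a preponderance (weight exceeds 48).
    (f): 86 − 20 = 66 > 48 [met]
  The company carries Stage 3; the union now bears the burden.
Stage 4 — burden on union; standard: a heightened civil standard (weight is at least 78).
    (g): 79 − 5 = 74 < 78 [not met]
  Not every element is met, so the union fails to carry Stage 4.
The company prevails.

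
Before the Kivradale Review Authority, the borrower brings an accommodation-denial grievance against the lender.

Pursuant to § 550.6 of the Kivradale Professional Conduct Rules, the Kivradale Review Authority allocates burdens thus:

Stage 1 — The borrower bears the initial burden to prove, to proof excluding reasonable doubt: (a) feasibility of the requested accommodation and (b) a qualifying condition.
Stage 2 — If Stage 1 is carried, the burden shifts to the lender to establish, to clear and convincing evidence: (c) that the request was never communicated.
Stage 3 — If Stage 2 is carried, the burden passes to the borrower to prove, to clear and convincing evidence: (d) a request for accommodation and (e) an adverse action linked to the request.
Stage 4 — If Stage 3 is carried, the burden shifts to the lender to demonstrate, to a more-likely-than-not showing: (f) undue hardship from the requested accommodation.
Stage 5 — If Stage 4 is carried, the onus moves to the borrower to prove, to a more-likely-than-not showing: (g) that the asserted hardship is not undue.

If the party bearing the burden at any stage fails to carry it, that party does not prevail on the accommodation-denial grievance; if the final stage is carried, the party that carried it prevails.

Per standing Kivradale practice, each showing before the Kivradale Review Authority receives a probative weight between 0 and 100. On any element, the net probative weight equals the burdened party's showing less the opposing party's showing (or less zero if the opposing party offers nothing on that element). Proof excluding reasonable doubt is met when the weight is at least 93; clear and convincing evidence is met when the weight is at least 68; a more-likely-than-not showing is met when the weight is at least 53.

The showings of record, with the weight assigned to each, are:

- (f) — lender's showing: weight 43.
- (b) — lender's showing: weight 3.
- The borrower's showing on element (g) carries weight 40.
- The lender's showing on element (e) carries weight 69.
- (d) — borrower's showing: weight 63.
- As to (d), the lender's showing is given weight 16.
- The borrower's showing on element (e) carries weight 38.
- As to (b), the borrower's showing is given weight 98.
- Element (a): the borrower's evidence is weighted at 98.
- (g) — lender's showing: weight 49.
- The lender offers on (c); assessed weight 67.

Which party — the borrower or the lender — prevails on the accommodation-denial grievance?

borrower

Stage 1 — burden on borrower; standard: proof excluding reasonable doubt (weight is at least 93).
    (a): 98 ≥ 93 [met]
    (b): 98 − 3 = 95 ≥ 93 [met]
  Stage 1 is satisfied; the onus moves to the lender.
Stage 2 — burden on lender; standard: clear and convincing evidence (weight is at least 68).
    (c): 67 < 68 [not met]
  The lender does not carry Stage 2.
The borrower prevails.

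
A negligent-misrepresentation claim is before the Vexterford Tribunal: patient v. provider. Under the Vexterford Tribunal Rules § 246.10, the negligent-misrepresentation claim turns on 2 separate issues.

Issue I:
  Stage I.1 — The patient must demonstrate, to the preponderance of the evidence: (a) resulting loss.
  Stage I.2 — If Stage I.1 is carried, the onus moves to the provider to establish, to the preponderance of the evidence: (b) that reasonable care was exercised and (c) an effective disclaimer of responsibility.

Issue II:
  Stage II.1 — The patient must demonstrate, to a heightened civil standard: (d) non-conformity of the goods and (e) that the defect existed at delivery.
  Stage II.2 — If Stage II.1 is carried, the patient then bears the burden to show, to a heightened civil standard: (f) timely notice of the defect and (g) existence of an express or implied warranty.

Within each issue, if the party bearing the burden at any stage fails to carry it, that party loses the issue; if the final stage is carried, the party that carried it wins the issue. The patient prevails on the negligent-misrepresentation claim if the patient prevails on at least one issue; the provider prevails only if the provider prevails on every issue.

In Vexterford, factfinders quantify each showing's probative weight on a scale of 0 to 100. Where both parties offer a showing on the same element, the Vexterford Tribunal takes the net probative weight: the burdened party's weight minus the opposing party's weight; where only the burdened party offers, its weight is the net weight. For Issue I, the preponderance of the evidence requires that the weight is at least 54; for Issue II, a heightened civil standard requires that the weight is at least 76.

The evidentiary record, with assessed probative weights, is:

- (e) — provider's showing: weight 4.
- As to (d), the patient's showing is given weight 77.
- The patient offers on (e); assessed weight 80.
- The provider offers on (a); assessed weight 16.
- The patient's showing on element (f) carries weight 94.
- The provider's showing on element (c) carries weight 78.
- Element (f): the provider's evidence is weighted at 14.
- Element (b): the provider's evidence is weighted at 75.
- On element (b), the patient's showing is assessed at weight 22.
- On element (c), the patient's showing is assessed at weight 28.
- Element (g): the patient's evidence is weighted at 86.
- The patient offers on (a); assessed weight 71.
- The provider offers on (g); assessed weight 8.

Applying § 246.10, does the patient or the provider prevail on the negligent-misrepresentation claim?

patient

— Issue I —
Stage I.1 (patient, the preponderance of the evidence, weight is at least 54): (a) net 71−16=55 ≥ 54 — meets.
  Stage I.1 carried; the burden shifts to the provider.
Stage I.2 (provider, the preponderance of the evidence, weight is at least 54): (b) net 75−22=53 < 54 — fails; (c) net 78−28=50 < 54 — fails.
  The provider does not carry Stage I.2.
The patient prevails on this issue.
— Issue II —
Stage II.1 (patient, a heightened civil standard, weight is at least 76): (d) 77 ≥ 76 — meets; (e) net 80−4=76 ≥ 76 — meets.
  Stage II.1 carried; the burden remains with the patient.
Stage II.2 (patient, a heightened civil standard, weight is at least 76): (f) net 94−14=80 ≥ 76 — meets; (g) net 86−8=78 ≥ 76 — meets.
  The patient carries the last stage.
With every stage satisfied, the patient prevails on this issue.
Per-issue: Issue I → patient; Issue II → patient. The patient must prevail on at least one issue; overall, the patient prevails.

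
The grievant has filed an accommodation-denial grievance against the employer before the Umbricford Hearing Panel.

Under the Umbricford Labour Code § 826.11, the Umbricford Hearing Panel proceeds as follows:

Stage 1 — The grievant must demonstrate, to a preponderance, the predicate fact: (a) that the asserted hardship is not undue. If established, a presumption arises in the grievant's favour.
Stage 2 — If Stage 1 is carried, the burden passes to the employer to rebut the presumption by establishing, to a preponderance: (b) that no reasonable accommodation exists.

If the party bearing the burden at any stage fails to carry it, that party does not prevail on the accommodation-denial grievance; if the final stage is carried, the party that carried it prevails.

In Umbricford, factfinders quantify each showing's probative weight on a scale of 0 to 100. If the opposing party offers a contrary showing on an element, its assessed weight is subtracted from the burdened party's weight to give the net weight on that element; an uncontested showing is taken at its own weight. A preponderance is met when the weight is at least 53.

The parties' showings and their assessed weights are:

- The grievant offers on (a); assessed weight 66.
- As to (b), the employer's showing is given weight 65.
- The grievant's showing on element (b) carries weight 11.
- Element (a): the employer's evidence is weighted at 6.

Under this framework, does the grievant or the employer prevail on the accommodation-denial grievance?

At Stage 1 the grievant must meet a preponderance (weight is at least 53): on (a) the weight is 66 less the opposing 6 gives net 60, ≥ 53, so (a) meets the standard.
  Stage 1 carried; the burden shifts to the employer.
At Stage 2 the employer must meet a preponderance (weight is at least 53): on (b) the weight is 65 less the opposing 11 gives net 54, ≥ 53, so (b) meets the standard.
  The employer carries the last stage.
With every stage satisfied, the employer prevails.

employer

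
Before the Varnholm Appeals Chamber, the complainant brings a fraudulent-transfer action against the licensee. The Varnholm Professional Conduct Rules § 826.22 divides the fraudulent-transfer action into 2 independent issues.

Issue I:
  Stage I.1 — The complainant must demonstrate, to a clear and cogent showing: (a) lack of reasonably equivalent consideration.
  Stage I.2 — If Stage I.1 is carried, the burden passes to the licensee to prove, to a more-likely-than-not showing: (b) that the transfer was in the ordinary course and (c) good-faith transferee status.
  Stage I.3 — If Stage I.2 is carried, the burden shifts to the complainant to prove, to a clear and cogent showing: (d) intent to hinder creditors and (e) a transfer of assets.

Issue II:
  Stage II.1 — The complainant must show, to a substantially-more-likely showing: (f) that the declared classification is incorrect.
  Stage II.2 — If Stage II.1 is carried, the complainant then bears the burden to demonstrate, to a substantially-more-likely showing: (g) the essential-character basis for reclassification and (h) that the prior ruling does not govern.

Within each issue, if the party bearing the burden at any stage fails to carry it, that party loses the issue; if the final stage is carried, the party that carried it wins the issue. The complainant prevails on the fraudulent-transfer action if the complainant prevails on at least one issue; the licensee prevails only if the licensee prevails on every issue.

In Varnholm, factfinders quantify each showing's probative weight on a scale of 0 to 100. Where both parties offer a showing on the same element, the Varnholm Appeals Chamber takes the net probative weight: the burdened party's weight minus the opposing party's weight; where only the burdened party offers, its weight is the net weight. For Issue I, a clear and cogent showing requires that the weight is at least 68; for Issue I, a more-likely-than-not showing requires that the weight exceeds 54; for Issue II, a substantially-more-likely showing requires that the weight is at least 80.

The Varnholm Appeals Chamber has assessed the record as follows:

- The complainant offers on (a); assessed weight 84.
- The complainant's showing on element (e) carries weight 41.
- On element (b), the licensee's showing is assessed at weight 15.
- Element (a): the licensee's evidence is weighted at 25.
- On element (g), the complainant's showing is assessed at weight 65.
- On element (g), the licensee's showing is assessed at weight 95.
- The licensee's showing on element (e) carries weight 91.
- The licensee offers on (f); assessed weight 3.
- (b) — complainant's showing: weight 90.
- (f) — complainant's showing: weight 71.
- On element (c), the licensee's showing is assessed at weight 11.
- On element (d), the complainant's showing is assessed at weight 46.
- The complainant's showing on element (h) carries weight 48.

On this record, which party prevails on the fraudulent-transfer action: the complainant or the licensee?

— Issue I —
Stage I.1 (complainant, a clear and cogent showing, weight is at least 68): (a) net 84−25=59 < 68 — fails.
  Stage I.1 not carried; the complainant fails its burden.
The analysis ends at Stage I.1; the licensee prevails on this issue.
— Issue II —
Stage II.1 — burden on complainant; standard: a substantially-more-likely showing (weight is at least 80).
    (f): 71 − 3 = 68 < 80 [not met]
  Stage II.1 not carried; the complainant fails its burden.
The analysis ends at Stage II.1; the licensee prevails on this issue.
Per-issue: Issue I → licensee; Issue II → licensee. The complainant must prevail on at least one issue; overall, the licensee prevails.

licensee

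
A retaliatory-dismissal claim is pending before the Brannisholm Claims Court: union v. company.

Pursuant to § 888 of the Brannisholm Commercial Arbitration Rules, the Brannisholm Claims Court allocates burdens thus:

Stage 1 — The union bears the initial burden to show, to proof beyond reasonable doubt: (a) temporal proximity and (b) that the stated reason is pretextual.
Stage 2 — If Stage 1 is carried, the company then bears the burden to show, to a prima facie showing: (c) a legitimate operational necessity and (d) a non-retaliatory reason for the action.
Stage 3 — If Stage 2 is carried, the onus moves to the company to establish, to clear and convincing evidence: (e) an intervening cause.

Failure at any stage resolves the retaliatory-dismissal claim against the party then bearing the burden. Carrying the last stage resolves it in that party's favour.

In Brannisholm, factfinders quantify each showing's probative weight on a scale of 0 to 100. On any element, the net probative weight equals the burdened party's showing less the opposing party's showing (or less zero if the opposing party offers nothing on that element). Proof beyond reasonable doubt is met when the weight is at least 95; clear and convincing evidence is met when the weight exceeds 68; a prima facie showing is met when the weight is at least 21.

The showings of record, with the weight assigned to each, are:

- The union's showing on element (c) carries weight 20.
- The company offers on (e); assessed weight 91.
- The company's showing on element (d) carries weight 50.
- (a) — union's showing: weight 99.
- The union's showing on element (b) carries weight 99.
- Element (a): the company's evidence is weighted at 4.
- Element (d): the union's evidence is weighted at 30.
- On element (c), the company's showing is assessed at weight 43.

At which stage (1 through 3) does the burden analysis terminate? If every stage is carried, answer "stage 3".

Stage 1 — burden on union; standard: proof beyond reasonable doubt (weight is at least 95).
    (a): 99 − 4 = 95 ≥ 95 [met]
    (b): 99 ≥ 95 [met]
  All elements met. The burden passes to the company.
Stage 2 — burden on company; standard: a prima facie showing (weight is at least 21).
    (c): 43 − 20 = 23 ≥ 21 [met]
    (d): 50 − 30 = 20 < 21 [not met]
  Stage 2 not carried; the company fails its burden.
The union prevails.

stage 2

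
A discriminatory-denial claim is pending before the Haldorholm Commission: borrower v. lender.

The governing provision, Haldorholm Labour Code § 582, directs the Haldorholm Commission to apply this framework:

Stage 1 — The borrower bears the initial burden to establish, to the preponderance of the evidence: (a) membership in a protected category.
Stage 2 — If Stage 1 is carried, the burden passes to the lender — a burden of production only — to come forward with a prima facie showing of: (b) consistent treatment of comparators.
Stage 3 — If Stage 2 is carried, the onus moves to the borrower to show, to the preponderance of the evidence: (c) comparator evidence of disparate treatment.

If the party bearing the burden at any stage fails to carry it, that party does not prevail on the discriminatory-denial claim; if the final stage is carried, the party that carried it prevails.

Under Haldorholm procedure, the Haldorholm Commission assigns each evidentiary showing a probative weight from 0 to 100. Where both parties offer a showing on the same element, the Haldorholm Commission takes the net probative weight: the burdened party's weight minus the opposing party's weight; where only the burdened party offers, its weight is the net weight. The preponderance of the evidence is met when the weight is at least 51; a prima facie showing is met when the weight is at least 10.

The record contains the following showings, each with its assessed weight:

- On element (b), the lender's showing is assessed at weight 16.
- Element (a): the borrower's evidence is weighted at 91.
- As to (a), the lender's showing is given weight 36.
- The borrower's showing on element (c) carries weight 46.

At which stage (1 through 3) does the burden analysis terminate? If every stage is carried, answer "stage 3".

stage 3

Stage 1 (borrower, the preponderance of the evidence, weight is at least 51): (a) net 91−36=55 ≥ 51 — meets.
  Stage 1 carried; the burden shifts to the lender.
Stage 2 (lender, a prima facie showing, weight is at least 10): (b) 16 ≥ 10 — meets.
  Stage 2 is satisfied; the onus moves to the borrower.
Stage 3 (borrower, the preponderance of the evidence, weight is at least 51): (c) 46 < 51 — fails.
  The borrower does not carry Stage 3.
So the lender prevails.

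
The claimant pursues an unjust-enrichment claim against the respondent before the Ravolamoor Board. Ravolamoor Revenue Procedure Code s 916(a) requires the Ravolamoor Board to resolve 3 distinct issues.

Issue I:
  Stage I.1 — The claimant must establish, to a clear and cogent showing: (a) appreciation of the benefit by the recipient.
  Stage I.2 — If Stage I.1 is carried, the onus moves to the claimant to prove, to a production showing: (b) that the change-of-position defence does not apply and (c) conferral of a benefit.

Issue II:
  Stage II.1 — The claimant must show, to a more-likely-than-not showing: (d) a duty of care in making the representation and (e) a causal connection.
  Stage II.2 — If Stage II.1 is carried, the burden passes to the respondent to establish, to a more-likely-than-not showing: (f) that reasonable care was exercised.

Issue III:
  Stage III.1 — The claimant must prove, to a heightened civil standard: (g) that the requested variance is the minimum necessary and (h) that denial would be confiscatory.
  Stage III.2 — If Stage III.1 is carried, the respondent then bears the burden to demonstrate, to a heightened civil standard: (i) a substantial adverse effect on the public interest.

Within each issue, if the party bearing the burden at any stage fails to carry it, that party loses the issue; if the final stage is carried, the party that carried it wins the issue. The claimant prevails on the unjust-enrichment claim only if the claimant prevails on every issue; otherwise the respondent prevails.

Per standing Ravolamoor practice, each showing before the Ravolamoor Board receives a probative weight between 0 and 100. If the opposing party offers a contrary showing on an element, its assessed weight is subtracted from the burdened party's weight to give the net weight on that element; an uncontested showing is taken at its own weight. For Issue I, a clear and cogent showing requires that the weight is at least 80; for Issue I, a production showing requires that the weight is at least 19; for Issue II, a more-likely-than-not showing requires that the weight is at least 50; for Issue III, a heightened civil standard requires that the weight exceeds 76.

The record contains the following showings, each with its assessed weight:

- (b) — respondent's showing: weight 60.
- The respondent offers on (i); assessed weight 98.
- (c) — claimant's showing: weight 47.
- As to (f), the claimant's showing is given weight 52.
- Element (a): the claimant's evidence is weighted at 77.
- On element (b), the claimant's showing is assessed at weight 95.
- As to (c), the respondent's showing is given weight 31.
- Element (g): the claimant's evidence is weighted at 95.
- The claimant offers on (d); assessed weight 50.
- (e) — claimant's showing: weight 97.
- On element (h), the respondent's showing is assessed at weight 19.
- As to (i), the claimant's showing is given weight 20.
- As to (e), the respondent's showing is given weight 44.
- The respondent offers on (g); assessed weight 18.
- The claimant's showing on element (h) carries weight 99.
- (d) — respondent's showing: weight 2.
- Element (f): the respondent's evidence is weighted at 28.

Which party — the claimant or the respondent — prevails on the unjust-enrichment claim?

— Issue I —
Stage I.1 (claimant, a clear and cogent showing, weight is at least 80): (a) 77 < 80 — fails.
  Stage I.1 not carried; the claimant fails its burden.
The respondent prevails on this issue.
— Issue II —
Stage II.1 — burden on claimant; standard: a more-likely-than-not showing (weight is at least 50).
    (d): 50 − 2 = 48 < 50 [not met]
    (e): 97 − 44 = 53 ≥ 50 [met]
  Not every element is met, so the claimant fails to carry Stage II.1.
So the respondent prevails on this issue.
— Issue III —
Stage III.1 — burden on claimant; standard: a heightened civil standard (weight exceeds 76).
    (g): 95 − 18 = 77 > 76 [met]
    (h): 99 − 19 = 80 > 76 [met]
  Stage III.1 is satisfied; the onus moves to the respondent.
Stage III.2 — burden on respondent; standard: a heightened civil standard (weight exceeds 76).
    (i): 98 − 20 = 78 > 76 [met]
  The respondent carries the last stage.
With every stage satisfied, the respondent prevails on this issue.
Per-issue: Issue I → respondent; Issue II → respondent; Issue III → respondent. The claimant must prevail on every issue; overall, the respondent prevails.

respondent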